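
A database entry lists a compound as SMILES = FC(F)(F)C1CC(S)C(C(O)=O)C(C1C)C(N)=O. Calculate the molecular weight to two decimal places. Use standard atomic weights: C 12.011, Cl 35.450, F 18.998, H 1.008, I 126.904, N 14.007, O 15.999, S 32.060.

285.28 g/mol

First, the molecular formula is C10H14F3NO3S (counting implicit H from valence).
  C: 10 × 12.011 = 120.110
  F: 3 × 18.998 = 56.994
  H: 14 × 1.008 = 14.112
  N: 1 × 14.007 = 14.007
  O: 3 × 15.999 = 47.997
  S: 1 × 32.060 = 32.060
Sum: 10×12.011 + 3×18.998 + 14×1.008 + 1×14.007 + 3×15.999 + 1×32.060 = 285.280 → 285.28 g/mol.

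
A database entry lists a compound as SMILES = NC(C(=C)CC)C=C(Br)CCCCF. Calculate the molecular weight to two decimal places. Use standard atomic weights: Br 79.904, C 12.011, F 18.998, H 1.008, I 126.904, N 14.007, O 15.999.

First, the molecular formula is C11H19BrFN (counting implicit H from valence).
  Br: 1 × 79.904 = 79.904
  C: 11 × 12.011 = 132.121
  F: 1 × 18.998 = 18.998
  H: 19 × 1.008 = 19.152
  N: 1 × 14.007 = 14.007
Sum: 1×79.904 + 11×12.011 + 1×18.998 + 19×1.008 + 1×14.007 = 264.182 → 264.18 g/mol.

264.18 g/mol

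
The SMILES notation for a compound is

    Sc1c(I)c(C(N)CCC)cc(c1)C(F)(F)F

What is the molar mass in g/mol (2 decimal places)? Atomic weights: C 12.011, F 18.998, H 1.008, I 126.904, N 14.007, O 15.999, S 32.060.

First, the molecular formula is C11H13F3INS (counting implicit H from valence).
  C: 11 × 12.011 = 132.121
  F: 3 × 18.998 = 56.994
  H: 13 × 1.008 = 13.104
  I: 1 × 126.904 = 126.904
  N: 1 × 14.007 = 14.007
  S: 1 × 32.060 = 32.060
Sum: 11×12.011 + 3×18.998 + 13×1.008 + 1×126.904 + 1×14.007 + 1×32.060 = 375.190 → 375.19 g/mol.

375.19 g/mol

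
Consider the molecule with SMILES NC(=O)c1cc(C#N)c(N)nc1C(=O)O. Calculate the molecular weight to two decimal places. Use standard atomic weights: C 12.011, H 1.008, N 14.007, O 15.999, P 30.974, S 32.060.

206.16 g/mol

First, the molecular formula is C8H6N4O3 (counting implicit H from valence).
  C: 8 × 12.011 = 96.088
  H: 6 × 1.008 = 6.048
  N: 4 × 14.007 = 56.028
  O: 3 × 15.999 = 47.997
Sum: 8×12.011 + 6×1.008 + 4×14.007 + 3×15.999 = 206.161 → 206.16 g/mol.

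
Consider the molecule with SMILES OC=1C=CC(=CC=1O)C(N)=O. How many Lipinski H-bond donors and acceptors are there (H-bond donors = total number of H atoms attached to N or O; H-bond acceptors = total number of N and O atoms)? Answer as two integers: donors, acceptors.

4, 4

Donors: find every N or O and count the H atoms it carries.
  atom 1 (O): bond orders sum to 1 → 1 H
  atom 8 (O): bond orders sum to 1 → 1 H
  atom 10 (N): bond orders sum to 1 → 2 H
  atom 11 (O): bond orders sum to 2 → 0 H
Lipinski HBD = 4.
Acceptors: N atoms = 1, O atoms = 3 → HBA = 4.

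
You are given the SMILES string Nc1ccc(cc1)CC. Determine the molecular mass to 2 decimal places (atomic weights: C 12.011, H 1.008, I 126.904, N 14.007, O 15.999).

121.18 g/mol

First, the molecular formula is C8H11N (counting implicit H from valence).
  C: 8 × 12.011 = 96.088
  H: 11 × 1.008 = 11.088
  N: 1 × 14.007 = 14.007
Sum: 8×12.011 + 11×1.008 + 1×14.007 = 121.183 → 121.18 g/mol.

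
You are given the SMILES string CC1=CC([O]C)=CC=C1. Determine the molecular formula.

Walk through each heavy atom and fill implicit hydrogens from standard valence (C 4, N 3, O 2, S 2, halogen 1):
  atom 1: C, bond orders sum to 1 (valence 4) → 3 H
  atom 2: C, bond orders sum to 4 (valence 4) → 0 H
  atom 3: C, bond orders sum to 3 (valence 4) → 1 H
  atom 4: C, bond orders sum to 4 (valence 4) → 0 H
  atom 5: O with explicit H count 0
  atom 6: C, bond orders sum to 1 (valence 4) → 3 H
  atom 7: C, bond orders sum to 3 (valence 4) → 1 H
  atom 8: C, bond orders sum to 3 (valence 4) → 1 H
  atom 9: C, bond orders sum to 3 (valence 4) → 1 H
Totals → C:8, H:10, O:1.

C8H10O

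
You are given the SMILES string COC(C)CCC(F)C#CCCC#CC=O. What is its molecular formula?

C13H17FO2

Walk through each heavy atom and fill implicit hydrogens from standard valence (C 4, N 3, O 2, S 2, halogen 1):
  atom 1: C, bond orders sum to 1 (valence 4) → 3 H
  atom 2: O, bond orders sum to 2 (valence 2) → 0 H
  atom 3: C, bond orders sum to 3 (valence 4) → 1 H
  atom 4: C, bond orders sum to 1 (valence 4) → 3 H
  atom 5: C, bond orders sum to 2 (valence 4) → 2 H
  atom 6: C, bond orders sum to 2 (valence 4) → 2 H
  atom 7: C, bond orders sum to 3 (valence 4) → 1 H
  atom 8: F (halogen, monovalent) → 0 H
  atom 9: C, bond orders sum to 4 (valence 4) → 0 H
  atom 10: C, bond orders sum to 4 (valence 4) → 0 H
  atom 11: C, bond orders sum to 2 (valence 4) → 2 H
  atom 12: C, bond orders sum to 2 (valence 4) → 2 H
  atom 13: C, bond orders sum to 4 (valence 4) → 0 H
  atom 14: C, bond orders sum to 4 (valence 4) → 0 H
  atom 15: C, bond orders sum to 3 (valence 4) → 1 H
  atom 16: O, bond orders sum to 2 (valence 2) → 0 H
Totals → C:13, H:17, F:1, O:2.
In Hill order: C13H17FO2.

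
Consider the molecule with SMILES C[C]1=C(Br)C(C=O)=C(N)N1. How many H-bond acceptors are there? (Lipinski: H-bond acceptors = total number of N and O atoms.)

3

N atoms: 2; O atoms: 1.
Lipinski HBA = 2 + 1 = 3.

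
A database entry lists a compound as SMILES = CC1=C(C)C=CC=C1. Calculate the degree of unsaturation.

4

Degree of unsaturation = (number of rings) + (number of π bonds).
Ring closures in the SMILES: 1.
π bonds: 3 double bonds (each 1 DoU) → 3 DoU from unsaturation.
Total DoU = 1 + 3 = 4.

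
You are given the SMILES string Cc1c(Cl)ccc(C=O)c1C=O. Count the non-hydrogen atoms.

12

Every atom symbol written in the SMILES (organic subset) is one heavy atom; implicit H are not written.
Heavy atoms by element → C:9, Cl:1, O:2.
Total: 12.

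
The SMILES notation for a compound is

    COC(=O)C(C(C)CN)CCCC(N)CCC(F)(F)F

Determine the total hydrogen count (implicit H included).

25

Walk through each heavy atom and fill implicit hydrogens from standard valence (C 4, N 3, O 2, S 2, halogen 1):
  atom 1: C, bond orders sum to 1 (valence 4) → 3 H
  atom 2: O, bond orders sum to 2 (valence 2) → 0 H
  atom 3: C, bond orders sum to 4 (valence 4) → 0 H
  atom 4: O, bond orders sum to 2 (valence 2) → 0 H
  atom 5: C, bond orders sum to 3 (valence 4) → 1 H
  atom 6: C, bond orders sum to 3 (valence 4) → 1 H
  atom 7: C, bond orders sum to 1 (valence 4) → 3 H
  atom 8: C, bond orders sum to 2 (valence 4) → 2 H
  atom 9: N, bond orders sum to 1 (valence 3) → 2 H
  atom 10: C, bond orders sum to 2 (valence 4) → 2 H
  atom 11: C, bond orders sum to 2 (valence 4) → 2 H
  atom 12: C, bond orders sum to 2 (valence 4) → 2 H
  atom 13: C, bond orders sum to 3 (valence 4) → 1 H
  atom 14: N, bond orders sum to 1 (valence 3) → 2 H
  atom 15: C, bond orders sum to 2 (valence 4) → 2 H
  atom 16: C, bond orders sum to 2 (valence 4) → 2 H
  atom 17: C, bond orders sum to 4 (valence 4) → 0 H
  atom 18: F (halogen, monovalent) → 0 H
  atom 19: F (halogen, monovalent) → 0 H
  atom 20: F (halogen, monovalent) → 0 H
Total hydrogens: 25.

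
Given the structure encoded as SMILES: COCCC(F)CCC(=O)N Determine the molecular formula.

C7H14FNO2

Walk through each heavy atom and fill implicit hydrogens from standard valence (C 4, N 3, O 2, S 2, halogen 1):
  atom 1: C, bond orders sum to 1 (valence 4) → 3 H
  atom 2: O, bond orders sum to 2 (valence 2) → 0 H
  atom 3: C, bond orders sum to 2 (valence 4) → 2 H
  atom 4: C, bond orders sum to 2 (valence 4) → 2 H
  atom 5: C, bond orders sum to 3 (valence 4) → 1 H
  atom 6: F (halogen, monovalent) → 0 H
  atom 7: C, bond orders sum to 2 (valence 4) → 2 H
  atom 8: C, bond orders sum to 2 (valence 4) → 2 H
  atom 9: C, bond orders sum to 4 (valence 4) → 0 H
  atom 10: O, bond orders sum to 2 (valence 2) → 0 H
  atom 11: N, bond orders sum to 1 (valence 3) → 2 H
Totals → C:7, H:14, F:1, N:1, O:2.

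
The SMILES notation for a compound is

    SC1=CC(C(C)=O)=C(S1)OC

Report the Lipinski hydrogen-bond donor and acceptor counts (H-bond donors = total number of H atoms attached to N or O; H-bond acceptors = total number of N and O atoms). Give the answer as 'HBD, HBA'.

Donors: find every N or O and count the H atoms it carries.
  atom 7 (O): bond orders sum to 2 → 0 H
  atom 10 (O): bond orders sum to 2 → 0 H
Lipinski HBD = 0.
Acceptors: N atoms = 0, O atoms = 2 → HBA = 2.

0, 2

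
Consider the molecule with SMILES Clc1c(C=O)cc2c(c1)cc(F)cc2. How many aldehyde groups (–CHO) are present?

1

The aldehyde motif appears at heavy-atom position 4 in the SMILES.
Aldehyde count: 1.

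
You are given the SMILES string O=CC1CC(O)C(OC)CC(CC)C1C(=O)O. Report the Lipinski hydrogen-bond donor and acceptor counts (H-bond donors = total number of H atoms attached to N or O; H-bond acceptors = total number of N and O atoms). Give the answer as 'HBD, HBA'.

Donors: find every N or O and count the H atoms it carries.
  atom 1 (O): bond orders sum to 2 → 0 H
  atom 6 (O): bond orders sum to 1 → 1 H
  atom 8 (O): bond orders sum to 2 → 0 H
  atom 16 (O): bond orders sum to 2 → 0 H
  atom 17 (O): bond orders sum to 1 → 1 H
Lipinski HBD = 2.
Acceptors: N atoms = 0, O atoms = 5 → HBA = 5.

2, 5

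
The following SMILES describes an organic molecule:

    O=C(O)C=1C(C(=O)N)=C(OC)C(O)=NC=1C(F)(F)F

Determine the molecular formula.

C9H7F3N2O5

Walk through each heavy atom and fill implicit hydrogens from standard valence (C 4, N 3, O 2, S 2, halogen 1):
  atom 1: O, bond orders sum to 2 (valence 2) → 0 H
  atom 2: C, bond orders sum to 4 (valence 4) → 0 H
  atom 3: O, bond orders sum to 1 (valence 2) → 1 H
  atom 4: C, bond orders sum to 4 (valence 4) → 0 H
  atom 5: C, bond orders sum to 4 (valence 4) → 0 H
  atom 6: C, bond orders sum to 4 (valence 4) → 0 H
  atom 7: O, bond orders sum to 2 (valence 2) → 0 H
  atom 8: N, bond orders sum to 1 (valence 3) → 2 H
  atom 9: C, bond orders sum to 4 (valence 4) → 0 H
  atom 10: O, bond orders sum to 2 (valence 2) → 0 H
  atom 11: C, bond orders sum to 1 (valence 4) → 3 H
  atom 12: C, bond orders sum to 4 (valence 4) → 0 H
  atom 13: O, bond orders sum to 1 (valence 2) → 1 H
  atom 14: N, bond orders sum to 3 (valence 3) → 0 H
  atom 15: C, bond orders sum to 4 (valence 4) → 0 H
  atom 16: C, bond orders sum to 4 (valence 4) → 0 H
  atom 17: F (halogen, monovalent) → 0 H
  atom 18: F (halogen, monovalent) → 0 H
  atom 19: F (halogen, monovalent) → 0 H
Totals → C:9, H:7, F:3, N:2, O:5.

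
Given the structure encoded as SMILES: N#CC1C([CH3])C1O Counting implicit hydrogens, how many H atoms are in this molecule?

Walk through each heavy atom and fill implicit hydrogens from standard valence (C 4, N 3, O 2, S 2, halogen 1):
  atom 1: N, bond orders sum to 3 (valence 3) → 0 H
  atom 2: C, bond orders sum to 4 (valence 4) → 0 H
  atom 3: C, bond orders sum to 3 (valence 4) → 1 H
  atom 4: C, bond orders sum to 3 (valence 4) → 1 H
  atom 5: C with explicit H count 3
  atom 6: C, bond orders sum to 3 (valence 4) → 1 H
  atom 7: O, bond orders sum to 1 (valence 2) → 1 H
Total hydrogens: 7.

7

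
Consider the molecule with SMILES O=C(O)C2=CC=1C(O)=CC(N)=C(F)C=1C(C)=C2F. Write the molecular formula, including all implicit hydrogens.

C12H9F2NO3

Walk through each heavy atom and fill implicit hydrogens from standard valence (C 4, N 3, O 2, S 2, halogen 1):
  atom 1: O, bond orders sum to 2 (valence 2) → 0 H
  atom 2: C, bond orders sum to 4 (valence 4) → 0 H
  atom 3: O, bond orders sum to 1 (valence 2) → 1 H
  atom 4: C, bond orders sum to 4 (valence 4) → 0 H
  atom 5: C, bond orders sum to 3 (valence 4) → 1 H
  atom 6: C, bond orders sum to 4 (valence 4) → 0 H
  atom 7: C, bond orders sum to 4 (valence 4) → 0 H
  atom 8: O, bond orders sum to 1 (valence 2) → 1 H
  atom 9: C, bond orders sum to 3 (valence 4) → 1 H
  atom 10: C, bond orders sum to 4 (valence 4) → 0 H
  atom 11: N, bond orders sum to 1 (valence 3) → 2 H
  atom 12: C, bond orders sum to 4 (valence 4) → 0 H
  atom 13: F (halogen, monovalent) → 0 H
  atom 14: C, bond orders sum to 4 (valence 4) → 0 H
  atom 15: C, bond orders sum to 4 (valence 4) → 0 H
  atom 16: C, bond orders sum to 1 (valence 4) → 3 H
  atom 17: C, bond orders sum to 4 (valence 4) → 0 H
  atom 18: F (halogen, monovalent) → 0 H
Totals → C:12, H:9, F:2, N:1, O:3.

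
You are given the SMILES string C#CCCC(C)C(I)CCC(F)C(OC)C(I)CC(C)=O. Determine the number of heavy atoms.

Every atom symbol written in the SMILES (organic subset) is one heavy atom; implicit H are not written.
Heavy atoms by element → C:16, F:1, I:2, O:2.
Total: 21.

21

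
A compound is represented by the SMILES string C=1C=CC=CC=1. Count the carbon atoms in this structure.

6

Count every carbon token in the SMILES (each C, including those in ring-closure positions and inside branches).
Carbon count: 6.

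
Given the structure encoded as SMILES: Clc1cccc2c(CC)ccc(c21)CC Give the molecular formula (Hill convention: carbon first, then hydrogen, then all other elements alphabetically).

Walk through each heavy atom and fill implicit hydrogens from standard valence (C 4, N 3, O 2, S 2, halogen 1); for lowercase aromatic atoms, an aromatic c carries 1 H when it has two neighbours and 0 H with three, and aromatic n carries 0 H:
  atom 1: Cl (halogen, monovalent) → 0 H
  atom 2: aromatic c, 3 neighbours → 0 H
  atom 3: aromatic c, 2 neighbours → 1 H
  atom 4: aromatic c, 2 neighbours → 1 H
  atom 5: aromatic c, 2 neighbours → 1 H
  atom 6: aromatic c, 3 neighbours → 0 H
  atom 7: aromatic c, 3 neighbours → 0 H
  atom 8: C, bond orders sum to 2 (valence 4) → 2 H
  atom 9: C, bond orders sum to 1 (valence 4) → 3 H
  atom 10: aromatic c, 2 neighbours → 1 H
  atom 11: aromatic c, 2 neighbours → 1 H
  atom 12: aromatic c, 3 neighbours → 0 H
  atom 13: aromatic c, 3 neighbours → 0 H
  atom 14: C, bond orders sum to 2 (valence 4) → 2 H
  atom 15: C, bond orders sum to 1 (valence 4) → 3 H
Totals → C:14, H:15, Cl:1.

C14H15Cl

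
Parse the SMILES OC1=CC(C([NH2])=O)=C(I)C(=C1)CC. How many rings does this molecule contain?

1

In SMILES, each pair of matching ring-closure digits denotes one ring-closing bond; the number of such bonds equals the number of independent rings.
Ring-closure bonds here: 1.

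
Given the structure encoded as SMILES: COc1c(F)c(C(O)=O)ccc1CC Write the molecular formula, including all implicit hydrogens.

Walk through each heavy atom and fill implicit hydrogens from standard valence (C 4, N 3, O 2, S 2, halogen 1); for lowercase aromatic atoms, an aromatic c carries 1 H when it has two neighbours and 0 H with three, and aromatic n carries 0 H:
  atom 1: C, bond orders sum to 1 (valence 4) → 3 H
  atom 2: O, bond orders sum to 2 (valence 2) → 0 H
  atom 3: aromatic c, 3 neighbours → 0 H
  atom 4: aromatic c, 3 neighbours → 0 H
  atom 5: F (halogen, monovalent) → 0 H
  atom 6: aromatic c, 3 neighbours → 0 H
  atom 7: C, bond orders sum to 4 (valence 4) → 0 H
  atom 8: O, bond orders sum to 1 (valence 2) → 1 H
  atom 9: O, bond orders sum to 2 (valence 2) → 0 H
  atom 10: aromatic c, 2 neighbours → 1 H
  atom 11: aromatic c, 2 neighbours → 1 H
  atom 12: aromatic c, 3 neighbours → 0 H
  atom 13: C, bond orders sum to 2 (valence 4) → 2 H
  atom 14: C, bond orders sum to 1 (valence 4) → 3 H
Totals → C:10, H:11, F:1, O:3.

C10H11FO3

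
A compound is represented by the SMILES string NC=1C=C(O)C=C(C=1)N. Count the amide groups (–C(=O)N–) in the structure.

0

Scan the SMILES for the amide motif — none present.
Groups that are present: 1 hydroxyl, 2 primary amine.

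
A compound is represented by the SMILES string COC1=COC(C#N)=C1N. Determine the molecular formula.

C6H6N2O2

Walk through each heavy atom and fill implicit hydrogens from standard valence (C 4, N 3, O 2, S 2, halogen 1):
  atom 1: C, bond orders sum to 1 (valence 4) → 3 H
  atom 2: O, bond orders sum to 2 (valence 2) → 0 H
  atom 3: C, bond orders sum to 4 (valence 4) → 0 H
  atom 4: C, bond orders sum to 3 (valence 4) → 1 H
  atom 5: O, bond orders sum to 2 (valence 2) → 0 H
  atom 6: C, bond orders sum to 4 (valence 4) → 0 H
  atom 7: C, bond orders sum to 4 (valence 4) → 0 H
  atom 8: N, bond orders sum to 3 (valence 3) → 0 H
  atom 9: C, bond orders sum to 4 (valence 4) → 0 H
  atom 10: N, bond orders sum to 1 (valence 3) → 2 H
Totals → C:6, H:6, N:2, O:2.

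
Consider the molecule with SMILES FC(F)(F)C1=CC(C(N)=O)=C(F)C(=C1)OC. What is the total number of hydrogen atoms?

7

Walk through each heavy atom and fill implicit hydrogens from standard valence (C 4, N 3, O 2, S 2, halogen 1):
  atom 1: F (halogen, monovalent) → 0 H
  atom 2: C, bond orders sum to 4 (valence 4) → 0 H
  atom 3: F (halogen, monovalent) → 0 H
  atom 4: F (halogen, monovalent) → 0 H
  atom 5: C, bond orders sum to 4 (valence 4) → 0 H
  atom 6: C, bond orders sum to 3 (valence 4) → 1 H
  atom 7: C, bond orders sum to 4 (valence 4) → 0 H
  atom 8: C, bond orders sum to 4 (valence 4) → 0 H
  atom 9: N, bond orders sum to 1 (valence 3) → 2 H
  atom 10: O, bond orders sum to 2 (valence 2) → 0 H
  atom 11: C, bond orders sum to 4 (valence 4) → 0 H
  atom 12: F (halogen, monovalent) → 0 H
  atom 13: C, bond orders sum to 4 (valence 4) → 0 H
  atom 14: C, bond orders sum to 3 (valence 4) → 1 H
  atom 15: O, bond orders sum to 2 (valence 2) → 0 H
  atom 16: C, bond orders sum to 1 (valence 4) → 3 H
Total hydrogens: 7.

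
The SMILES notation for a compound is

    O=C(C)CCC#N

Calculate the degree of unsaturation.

Molecular formula: C5H7NO.
DoU = (2C + 2 + N − H − X) / 2, where X is the halogen count and O/S are ignored.
    = (2·5 + 2 + 1 − 7 − 0) / 2 = 6 / 2 = 3.

3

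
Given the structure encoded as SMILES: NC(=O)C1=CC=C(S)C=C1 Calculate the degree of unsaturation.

5

Molecular formula: C7H7NOS.
DoU = (2C + 2 + N − H − X) / 2, where X is the halogen count and O/S are ignored.
    = (2·7 + 2 + 1 − 7 − 0) / 2 = 10 / 2 = 5.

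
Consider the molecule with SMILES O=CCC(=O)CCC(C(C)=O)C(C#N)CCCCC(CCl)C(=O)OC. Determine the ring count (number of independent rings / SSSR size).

In SMILES, each pair of matching ring-closure digits denotes one ring-closing bond; the number of such bonds equals the number of independent rings.
Ring-closure bonds here: 0.

0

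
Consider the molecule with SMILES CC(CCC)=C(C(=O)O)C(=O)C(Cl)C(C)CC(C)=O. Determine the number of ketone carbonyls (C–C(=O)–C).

2

The ketone motif appears at heavy-atom positions 10, 17 in the SMILES.
Other groups present: 1 alkene, 1 carboxylic acid.
Ketone count: 2.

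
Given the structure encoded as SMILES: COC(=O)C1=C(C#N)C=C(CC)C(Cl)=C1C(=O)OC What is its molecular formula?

Walk through each heavy atom and fill implicit hydrogens from standard valence (C 4, N 3, O 2, S 2, halogen 1):
  atom 1: C, bond orders sum to 1 (valence 4) → 3 H
  atom 2: O, bond orders sum to 2 (valence 2) → 0 H
  atom 3: C, bond orders sum to 4 (valence 4) → 0 H
  atom 4: O, bond orders sum to 2 (valence 2) → 0 H
  atom 5: C, bond orders sum to 4 (valence 4) → 0 H
  atom 6: C, bond orders sum to 4 (valence 4) → 0 H
  atom 7: C, bond orders sum to 4 (valence 4) → 0 H
  atom 8: N, bond orders sum to 3 (valence 3) → 0 H
  atom 9: C, bond orders sum to 3 (valence 4) → 1 H
  atom 10: C, bond orders sum to 4 (valence 4) → 0 H
  atom 11: C, bond orders sum to 2 (valence 4) → 2 H
  atom 12: C, bond orders sum to 1 (valence 4) → 3 H
  atom 13: C, bond orders sum to 4 (valence 4) → 0 H
  atom 14: Cl (halogen, monovalent) → 0 H
  atom 15: C, bond orders sum to 4 (valence 4) → 0 H
  atom 16: C, bond orders sum to 4 (valence 4) → 0 H
  atom 17: O, bond orders sum to 2 (valence 2) → 0 H
  atom 18: O, bond orders sum to 2 (valence 2) → 0 H
  atom 19: C, bond orders sum to 1 (valence 4) → 3 H
Totals → C:13, H:12, Cl:1, N:1, O:4.
In Hill order: C13H12ClNO4.

C13H12ClNO4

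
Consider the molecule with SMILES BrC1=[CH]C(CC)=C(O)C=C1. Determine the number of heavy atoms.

10

Every atom symbol written in the SMILES (organic subset) is one heavy atom; implicit H are not written.
Heavy atoms by element → Br:1, C:8, O:1.
Total: 10.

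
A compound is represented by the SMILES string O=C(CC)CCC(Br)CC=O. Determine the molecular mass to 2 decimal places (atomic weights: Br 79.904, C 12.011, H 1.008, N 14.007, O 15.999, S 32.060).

221.09 g/mol

First, the molecular formula is C8H13BrO2 (counting implicit H from valence).
  Br: 1 × 79.904 = 79.904
  C: 8 × 12.011 = 96.088
  H: 13 × 1.008 = 13.104
  O: 2 × 15.999 = 31.998
Sum: 1×79.904 + 8×12.011 + 13×1.008 + 2×15.999 = 221.094 → 221.09 g/mol.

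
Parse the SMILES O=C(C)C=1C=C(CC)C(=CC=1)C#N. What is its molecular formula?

C11H11NO

Walk through each heavy atom and fill implicit hydrogens from standard valence (C 4, N 3, O 2, S 2, halogen 1):
  atom 1: O, bond orders sum to 2 (valence 2) → 0 H
  atom 2: C, bond orders sum to 4 (valence 4) → 0 H
  atom 3: C, bond orders sum to 1 (valence 4) → 3 H
  atom 4: C, bond orders sum to 4 (valence 4) → 0 H
  atom 5: C, bond orders sum to 3 (valence 4) → 1 H
  atom 6: C, bond orders sum to 4 (valence 4) → 0 H
  atom 7: C, bond orders sum to 2 (valence 4) → 2 H
  atom 8: C, bond orders sum to 1 (valence 4) → 3 H
  atom 9: C, bond orders sum to 4 (valence 4) → 0 H
  atom 10: C, bond orders sum to 3 (valence 4) → 1 H
  atom 11: C, bond orders sum to 3 (valence 4) → 1 H
  atom 12: C, bond orders sum to 4 (valence 4) → 0 H
  atom 13: N, bond orders sum to 3 (valence 3) → 0 H
Totals → C:11, H:11, N:1, O:1.
In Hill order: C11H11NO.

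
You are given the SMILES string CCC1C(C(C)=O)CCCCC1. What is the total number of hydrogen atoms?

20

Walk through each heavy atom and fill implicit hydrogens from standard valence (C 4, N 3, O 2, S 2, halogen 1):
  atom 1: C, bond orders sum to 1 (valence 4) → 3 H
  atom 2: C, bond orders sum to 2 (valence 4) → 2 H
  atom 3: C, bond orders sum to 3 (valence 4) → 1 H
  atom 4: C, bond orders sum to 3 (valence 4) → 1 H
  atom 5: C, bond orders sum to 4 (valence 4) → 0 H
  atom 6: C, bond orders sum to 1 (valence 4) → 3 H
  atom 7: O, bond orders sum to 2 (valence 2) → 0 H
  atom 8: C, bond orders sum to 2 (valence 4) → 2 H
  atom 9: C, bond orders sum to 2 (valence 4) → 2 H
  atom 10: C, bond orders sum to 2 (valence 4) → 2 H
  atom 11: C, bond orders sum to 2 (valence 4) → 2 H
  atom 12: C, bond orders sum to 2 (valence 4) → 2 H
Total hydrogens: 20.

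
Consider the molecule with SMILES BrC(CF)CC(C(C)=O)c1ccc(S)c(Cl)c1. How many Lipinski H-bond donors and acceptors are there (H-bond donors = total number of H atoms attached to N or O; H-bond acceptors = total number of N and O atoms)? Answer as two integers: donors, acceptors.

Donors: find every N or O and count the H atoms it carries.
  atom 9 (O): bond orders sum to 2 → 0 H
Lipinski HBD = 0.
Acceptors: N atoms = 0, O atoms = 1 → HBA = 1.

0, 1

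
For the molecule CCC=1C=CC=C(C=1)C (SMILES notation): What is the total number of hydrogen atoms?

Walk through each heavy atom and fill implicit hydrogens from standard valence (C 4, N 3, O 2, S 2, halogen 1):
  atom 1: C, bond orders sum to 1 (valence 4) → 3 H
  atom 2: C, bond orders sum to 2 (valence 4) → 2 H
  atom 3: C, bond orders sum to 4 (valence 4) → 0 H
  atom 4: C, bond orders sum to 3 (valence 4) → 1 H
  atom 5: C, bond orders sum to 3 (valence 4) → 1 H
  atom 6: C, bond orders sum to 3 (valence 4) → 1 H
  atom 7: C, bond orders sum to 4 (valence 4) → 0 H
  atom 8: C, bond orders sum to 3 (valence 4) → 1 H
  atom 9: C, bond orders sum to 1 (valence 4) → 3 H
Total hydrogens: 12.

12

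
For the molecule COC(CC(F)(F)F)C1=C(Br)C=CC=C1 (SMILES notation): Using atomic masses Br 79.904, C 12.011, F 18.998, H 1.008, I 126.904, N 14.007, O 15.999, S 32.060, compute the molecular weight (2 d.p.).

First, the molecular formula is C10H10BrF3O (counting implicit H from valence).
  Br: 1 × 79.904 = 79.904
  C: 10 × 12.011 = 120.110
  F: 3 × 18.998 = 56.994
  H: 10 × 1.008 = 10.080
  O: 1 × 15.999 = 15.999
Sum: 1×79.904 + 10×12.011 + 3×18.998 + 10×1.008 + 1×15.999 = 283.087 → 283.09 g/mol.

283.09 g/mol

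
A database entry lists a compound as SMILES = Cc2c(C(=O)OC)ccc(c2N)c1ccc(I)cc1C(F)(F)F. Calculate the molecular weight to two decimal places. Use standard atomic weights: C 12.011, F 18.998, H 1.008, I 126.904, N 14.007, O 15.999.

First, the molecular formula is C16H13F3INO2 (counting implicit H from valence).
  C: 16 × 12.011 = 192.176
  F: 3 × 18.998 = 56.994
  H: 13 × 1.008 = 13.104
  I: 1 × 126.904 = 126.904
  N: 1 × 14.007 = 14.007
  O: 2 × 15.999 = 31.998
Sum: 16×12.011 + 3×18.998 + 13×1.008 + 1×126.904 + 1×14.007 + 2×15.999 = 435.183 → 435.18 g/mol.

435.18 g/mol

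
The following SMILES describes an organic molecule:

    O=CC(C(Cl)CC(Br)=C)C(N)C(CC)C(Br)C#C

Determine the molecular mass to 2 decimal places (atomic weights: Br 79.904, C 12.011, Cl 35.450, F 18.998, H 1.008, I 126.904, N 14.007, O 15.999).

399.55 g/mol

First, the molecular formula is C13H18Br2ClNO (counting implicit H from valence).
  Br: 2 × 79.904 = 159.808
  C: 13 × 12.011 = 156.143
  Cl: 1 × 35.450 = 35.450
  H: 18 × 1.008 = 18.144
  N: 1 × 14.007 = 14.007
  O: 1 × 15.999 = 15.999
Sum: 2×79.904 + 13×12.011 + 1×35.450 + 18×1.008 + 1×14.007 + 1×15.999 = 399.551 → 399.55 g/mol.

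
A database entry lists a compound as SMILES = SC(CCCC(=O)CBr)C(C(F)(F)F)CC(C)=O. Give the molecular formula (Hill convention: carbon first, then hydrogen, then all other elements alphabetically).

C11H16BrF3O2S

Walk through each heavy atom and fill implicit hydrogens from standard valence (C 4, N 3, O 2, S 2, halogen 1):
  atom 1: S, bond orders sum to 1 (valence 2) → 1 H
  atom 2: C, bond orders sum to 3 (valence 4) → 1 H
  atom 3: C, bond orders sum to 2 (valence 4) → 2 H
  atom 4: C, bond orders sum to 2 (valence 4) → 2 H
  atom 5: C, bond orders sum to 2 (valence 4) → 2 H
  atom 6: C, bond orders sum to 4 (valence 4) → 0 H
  atom 7: O, bond orders sum to 2 (valence 2) → 0 H
  atom 8: C, bond orders sum to 2 (valence 4) → 2 H
  atom 9: Br (halogen, monovalent) → 0 H
  atom 10: C, bond orders sum to 3 (valence 4) → 1 H
  atom 11: C, bond orders sum to 4 (valence 4) → 0 H
  atom 12: F (halogen, monovalent) → 0 H
  atom 13: F (halogen, monovalent) → 0 H
  atom 14: F (halogen, monovalent) → 0 H
  atom 15: C, bond orders sum to 2 (valence 4) → 2 H
  atom 16: C, bond orders sum to 4 (valence 4) → 0 H
  atom 17: C, bond orders sum to 1 (valence 4) → 3 H
  atom 18: O, bond orders sum to 2 (valence 2) → 0 H
Totals → C:11, H:16, Br:1, F:3, O:2, S:1.
In Hill order: C11H16BrF3O2S.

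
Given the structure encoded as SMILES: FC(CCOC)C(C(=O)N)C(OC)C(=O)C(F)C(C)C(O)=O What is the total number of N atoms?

Scan the SMILES for N atoms (remember two-letter symbols like Cl and Br are single atoms).
Nitrogen count: 1.

1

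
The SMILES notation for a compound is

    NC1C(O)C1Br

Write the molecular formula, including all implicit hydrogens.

C3H6BrNO

Walk through each heavy atom and fill implicit hydrogens from standard valence (C 4, N 3, O 2, S 2, halogen 1):
  atom 1: N, bond orders sum to 1 (valence 3) → 2 H
  atom 2: C, bond orders sum to 3 (valence 4) → 1 H
  atom 3: C, bond orders sum to 3 (valence 4) → 1 H
  atom 4: O, bond orders sum to 1 (valence 2) → 1 H
  atom 5: C, bond orders sum to 3 (valence 4) → 1 H
  atom 6: Br (halogen, monovalent) → 0 H
Totals → C:3, H:6, Br:1, N:1, O:1.
In Hill order: C3H6BrNO.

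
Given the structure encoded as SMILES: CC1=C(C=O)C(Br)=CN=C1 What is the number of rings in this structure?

1

In SMILES, each pair of matching ring-closure digits denotes one ring-closing bond; the number of such bonds equals the number of independent rings.
Ring-closure bonds here: 1.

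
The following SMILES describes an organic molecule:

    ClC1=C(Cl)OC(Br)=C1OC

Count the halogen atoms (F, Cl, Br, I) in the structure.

3

Halogen atoms appear at heavy-atom positions 1, 4, 7 (1×Br, 2×Cl).
Other groups present: 1 ether.
Halogen count: 3.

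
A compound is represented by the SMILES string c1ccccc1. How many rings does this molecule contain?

In SMILES, each pair of matching ring-closure digits denotes one ring-closing bond; the number of such bonds equals the number of independent rings.
Ring-closure bonds here: 1.

1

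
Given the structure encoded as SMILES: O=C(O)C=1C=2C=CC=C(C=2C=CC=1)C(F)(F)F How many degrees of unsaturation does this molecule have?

8

Degree of unsaturation = (number of rings) + (number of π bonds).
Ring closures in the SMILES: 2.
π bonds: 6 double bonds (each 1 DoU) → 6 DoU from unsaturation.
Total DoU = 2 + 6 = 8.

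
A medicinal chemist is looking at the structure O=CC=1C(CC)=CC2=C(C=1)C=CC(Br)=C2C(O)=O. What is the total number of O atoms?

Scan the SMILES for O atoms (remember two-letter symbols like Cl and Br are single atoms).
Oxygen count: 3.

3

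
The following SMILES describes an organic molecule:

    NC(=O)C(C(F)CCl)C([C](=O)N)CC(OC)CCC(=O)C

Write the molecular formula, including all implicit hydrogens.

Walk through each heavy atom and fill implicit hydrogens from standard valence (C 4, N 3, O 2, S 2, halogen 1):
  atom 1: N, bond orders sum to 1 (valence 3) → 2 H
  atom 2: C, bond orders sum to 4 (valence 4) → 0 H
  atom 3: O, bond orders sum to 2 (valence 2) → 0 H
  atom 4: C, bond orders sum to 3 (valence 4) → 1 H
  atom 5: C, bond orders sum to 3 (valence 4) → 1 H
  atom 6: F (halogen, monovalent) → 0 H
  atom 7: C, bond orders sum to 2 (valence 4) → 2 H
  atom 8: Cl (halogen, monovalent) → 0 H
  atom 9: C, bond orders sum to 3 (valence 4) → 1 H
  atom 10: C with explicit H count 0
  atom 11: O, bond orders sum to 2 (valence 2) → 0 H
  atom 12: N, bond orders sum to 1 (valence 3) → 2 H
  atom 13: C, bond orders sum to 2 (valence 4) → 2 H
  atom 14: C, bond orders sum to 3 (valence 4) → 1 H
  atom 15: O, bond orders sum to 2 (valence 2) → 0 H
  atom 16: C, bond orders sum to 1 (valence 4) → 3 H
  atom 17: C, bond orders sum to 2 (valence 4) → 2 H
  atom 18: C, bond orders sum to 2 (valence 4) → 2 H
  atom 19: C, bond orders sum to 4 (valence 4) → 0 H
  atom 20: O, bond orders sum to 2 (valence 2) → 0 H
  atom 21: C, bond orders sum to 1 (valence 4) → 3 H
Totals → C:13, H:22, Cl:1, F:1, N:2, O:4.

C13H22ClFN2O4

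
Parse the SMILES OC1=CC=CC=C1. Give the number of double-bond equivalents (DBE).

Degree of unsaturation = (number of rings) + (number of π bonds).
Ring closures in the SMILES: 1.
π bonds: 3 double bonds (each 1 DoU) → 3 DoU from unsaturation.
Total DoU = 1 + 3 = 4.

4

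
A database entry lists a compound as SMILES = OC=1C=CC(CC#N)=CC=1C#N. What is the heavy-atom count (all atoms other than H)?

12

Every atom symbol written in the SMILES (organic subset) is one heavy atom; implicit H are not written.
Heavy atoms by element → C:9, N:2, O:1.
Total: 12.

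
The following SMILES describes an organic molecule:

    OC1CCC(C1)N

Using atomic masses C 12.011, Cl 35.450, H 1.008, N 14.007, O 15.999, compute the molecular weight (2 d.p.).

First, the molecular formula is C5H11NO (counting implicit H from valence).
  C: 5 × 12.011 = 60.055
  H: 11 × 1.008 = 11.088
  N: 1 × 14.007 = 14.007
  O: 1 × 15.999 = 15.999
Sum: 5×12.011 + 11×1.008 + 1×14.007 + 1×15.999 = 101.149 → 101.15 g/mol.

101.15 g/mol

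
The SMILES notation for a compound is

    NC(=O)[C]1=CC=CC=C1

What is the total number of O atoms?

1

Scan the SMILES for O atoms (remember two-letter symbols like Cl and Br are single atoms).
Oxygen count: 1.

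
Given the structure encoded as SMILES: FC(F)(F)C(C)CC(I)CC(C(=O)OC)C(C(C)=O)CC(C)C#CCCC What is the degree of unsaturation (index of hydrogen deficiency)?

4

Degree of unsaturation = (number of rings) + (number of π bonds).
Ring closures in the SMILES: 0.
π bonds: 2 double bonds (each 1 DoU), 1 triple bond (each 2 DoU) → 4 DoU from unsaturation.
Total DoU = 0 + 4 = 4.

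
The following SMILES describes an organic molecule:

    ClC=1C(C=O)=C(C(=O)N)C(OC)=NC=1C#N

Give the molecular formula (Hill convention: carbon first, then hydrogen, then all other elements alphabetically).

C9H6ClN3O3

Walk through each heavy atom and fill implicit hydrogens from standard valence (C 4, N 3, O 2, S 2, halogen 1):
  atom 1: Cl (halogen, monovalent) → 0 H
  atom 2: C, bond orders sum to 4 (valence 4) → 0 H
  atom 3: C, bond orders sum to 4 (valence 4) → 0 H
  atom 4: C, bond orders sum to 3 (valence 4) → 1 H
  atom 5: O, bond orders sum to 2 (valence 2) → 0 H
  atom 6: C, bond orders sum to 4 (valence 4) → 0 H
  atom 7: C, bond orders sum to 4 (valence 4) → 0 H
  atom 8: O, bond orders sum to 2 (valence 2) → 0 H
  atom 9: N, bond orders sum to 1 (valence 3) → 2 H
  atom 10: C, bond orders sum to 4 (valence 4) → 0 H
  atom 11: O, bond orders sum to 2 (valence 2) → 0 H
  atom 12: C, bond orders sum to 1 (valence 4) → 3 H
  atom 13: N, bond orders sum to 3 (valence 3) → 0 H
  atom 14: C, bond orders sum to 4 (valence 4) → 0 H
  atom 15: C, bond orders sum to 4 (valence 4) → 0 H
  atom 16: N, bond orders sum to 3 (valence 3) → 0 H
Totals → C:9, H:6, Cl:1, N:3, O:3.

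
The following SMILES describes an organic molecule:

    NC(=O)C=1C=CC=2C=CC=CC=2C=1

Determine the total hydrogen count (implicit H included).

9

Walk through each heavy atom and fill implicit hydrogens from standard valence (C 4, N 3, O 2, S 2, halogen 1):
  atom 1: N, bond orders sum to 1 (valence 3) → 2 H
  atom 2: C, bond orders sum to 4 (valence 4) → 0 H
  atom 3: O, bond orders sum to 2 (valence 2) → 0 H
  atom 4: C, bond orders sum to 4 (valence 4) → 0 H
  atom 5: C, bond orders sum to 3 (valence 4) → 1 H
  atom 6: C, bond orders sum to 3 (valence 4) → 1 H
  atom 7: C, bond orders sum to 4 (valence 4) → 0 H
  atom 8: C, bond orders sum to 3 (valence 4) → 1 H
  atom 9: C, bond orders sum to 3 (valence 4) → 1 H
  atom 10: C, bond orders sum to 3 (valence 4) → 1 H
  atom 11: C, bond orders sum to 3 (valence 4) → 1 H
  atom 12: C, bond orders sum to 4 (valence 4) → 0 H
  atom 13: C, bond orders sum to 3 (valence 4) → 1 H
Total hydrogens: 9.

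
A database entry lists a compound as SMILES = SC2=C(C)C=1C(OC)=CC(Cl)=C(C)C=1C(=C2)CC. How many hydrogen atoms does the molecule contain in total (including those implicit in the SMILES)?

17

Walk through each heavy atom and fill implicit hydrogens from standard valence (C 4, N 3, O 2, S 2, halogen 1):
  atom 1: S, bond orders sum to 1 (valence 2) → 1 H
  atom 2: C, bond orders sum to 4 (valence 4) → 0 H
  atom 3: C, bond orders sum to 4 (valence 4) → 0 H
  atom 4: C, bond orders sum to 1 (valence 4) → 3 H
  atom 5: C, bond orders sum to 4 (valence 4) → 0 H
  atom 6: C, bond orders sum to 4 (valence 4) → 0 H
  atom 7: O, bond orders sum to 2 (valence 2) → 0 H
  atom 8: C, bond orders sum to 1 (valence 4) → 3 H
  atom 9: C, bond orders sum to 3 (valence 4) → 1 H
  atom 10: C, bond orders sum to 4 (valence 4) → 0 H
  atom 11: Cl (halogen, monovalent) → 0 H
  atom 12: C, bond orders sum to 4 (valence 4) → 0 H
  atom 13: C, bond orders sum to 1 (valence 4) → 3 H
  atom 14: C, bond orders sum to 4 (valence 4) → 0 H
  atom 15: C, bond orders sum to 4 (valence 4) → 0 H
  atom 16: C, bond orders sum to 3 (valence 4) → 1 H
  atom 17: C, bond orders sum to 2 (valence 4) → 2 H
  atom 18: C, bond orders sum to 1 (valence 4) → 3 H
Total hydrogens: 17.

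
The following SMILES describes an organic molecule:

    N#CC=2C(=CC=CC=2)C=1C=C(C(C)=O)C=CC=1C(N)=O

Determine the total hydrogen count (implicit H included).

12

Walk through each heavy atom and fill implicit hydrogens from standard valence (C 4, N 3, O 2, S 2, halogen 1):
  atom 1: N, bond orders sum to 3 (valence 3) → 0 H
  atom 2: C, bond orders sum to 4 (valence 4) → 0 H
  atom 3: C, bond orders sum to 4 (valence 4) → 0 H
  atom 4: C, bond orders sum to 4 (valence 4) → 0 H
  atom 5: C, bond orders sum to 3 (valence 4) → 1 H
  atom 6: C, bond orders sum to 3 (valence 4) → 1 H
  atom 7: C, bond orders sum to 3 (valence 4) → 1 H
  atom 8: C, bond orders sum to 3 (valence 4) → 1 H
  atom 9: C, bond orders sum to 4 (valence 4) → 0 H
  atom 10: C, bond orders sum to 3 (valence 4) → 1 H
  atom 11: C, bond orders sum to 4 (valence 4) → 0 H
  atom 12: C, bond orders sum to 4 (valence 4) → 0 H
  atom 13: C, bond orders sum to 1 (valence 4) → 3 H
  atom 14: O, bond orders sum to 2 (valence 2) → 0 H
  atom 15: C, bond orders sum to 3 (valence 4) → 1 H
  atom 16: C, bond orders sum to 3 (valence 4) → 1 H
  atom 17: C, bond orders sum to 4 (valence 4) → 0 H
  atom 18: C, bond orders sum to 4 (valence 4) → 0 H
  atom 19: N, bond orders sum to 1 (valence 3) → 2 H
  atom 20: O, bond orders sum to 2 (valence 2) → 0 H
Total hydrogens: 12.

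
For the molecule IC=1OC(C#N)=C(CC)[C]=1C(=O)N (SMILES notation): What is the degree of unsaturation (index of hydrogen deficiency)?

Degree of unsaturation = (number of rings) + (number of π bonds).
Ring closures in the SMILES: 1.
π bonds: 3 double bonds (each 1 DoU), 1 triple bond (each 2 DoU) → 5 DoU from unsaturation.
Total DoU = 1 + 5 = 6.

6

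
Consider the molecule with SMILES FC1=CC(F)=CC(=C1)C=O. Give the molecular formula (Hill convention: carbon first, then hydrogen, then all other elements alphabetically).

Walk through each heavy atom and fill implicit hydrogens from standard valence (C 4, N 3, O 2, S 2, halogen 1):
  atom 1: F (halogen, monovalent) → 0 H
  atom 2: C, bond orders sum to 4 (valence 4) → 0 H
  atom 3: C, bond orders sum to 3 (valence 4) → 1 H
  atom 4: C, bond orders sum to 4 (valence 4) → 0 H
  atom 5: F (halogen, monovalent) → 0 H
  atom 6: C, bond orders sum to 3 (valence 4) → 1 H
  atom 7: C, bond orders sum to 4 (valence 4) → 0 H
  atom 8: C, bond orders sum to 3 (valence 4) → 1 H
  atom 9: C, bond orders sum to 3 (valence 4) → 1 H
  atom 10: O, bond orders sum to 2 (valence 2) → 0 H
Totals → C:7, H:4, F:2, O:1.

C7H4F2O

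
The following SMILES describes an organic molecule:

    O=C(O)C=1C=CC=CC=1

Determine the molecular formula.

C7H6O2

Walk through each heavy atom and fill implicit hydrogens from standard valence (C 4, N 3, O 2, S 2, halogen 1):
  atom 1: O, bond orders sum to 2 (valence 2) → 0 H
  atom 2: C, bond orders sum to 4 (valence 4) → 0 H
  atom 3: O, bond orders sum to 1 (valence 2) → 1 H
  atom 4: C, bond orders sum to 4 (valence 4) → 0 H
  atom 5: C, bond orders sum to 3 (valence 4) → 1 H
  atom 6: C, bond orders sum to 3 (valence 4) → 1 H
  atom 7: C, bond orders sum to 3 (valence 4) → 1 H
  atom 8: C, bond orders sum to 3 (valence 4) → 1 H
  atom 9: C, bond orders sum to 3 (valence 4) → 1 H
Totals → C:7, H:6, O:2.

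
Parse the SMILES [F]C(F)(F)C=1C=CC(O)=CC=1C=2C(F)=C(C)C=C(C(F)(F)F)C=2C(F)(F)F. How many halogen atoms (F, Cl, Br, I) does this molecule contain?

10

Halogen atoms appear at heavy-atom positions 1, 3, 4, 14, 20, 21, 22, 25, 26, 27 (10×F).
Other groups present: 1 hydroxyl.
Halogen count: 10.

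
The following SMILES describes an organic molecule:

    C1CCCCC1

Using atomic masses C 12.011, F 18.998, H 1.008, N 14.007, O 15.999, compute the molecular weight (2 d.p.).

84.16 g/mol

First, the molecular formula is C6H12 (counting implicit H from valence).
  C: 6 × 12.011 = 72.066
  H: 12 × 1.008 = 12.096
Sum: 6×12.011 + 12×1.008 = 84.162 → 84.16 g/mol.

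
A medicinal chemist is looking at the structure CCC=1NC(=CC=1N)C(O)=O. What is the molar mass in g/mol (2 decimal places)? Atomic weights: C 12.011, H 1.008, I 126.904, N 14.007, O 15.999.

154.17 g/mol

First, the molecular formula is C7H10N2O2 (counting implicit H from valence).
  C: 7 × 12.011 = 84.077
  H: 10 × 1.008 = 10.080
  N: 2 × 14.007 = 28.014
  O: 2 × 15.999 = 31.998
Sum: 7×12.011 + 10×1.008 + 2×14.007 + 2×15.999 = 154.169 → 154.17 g/mol.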